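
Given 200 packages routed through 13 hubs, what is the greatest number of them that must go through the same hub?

16

The 200 packages fall into 13 hubs.
If each of the 13 hubs held at most 15, the total would be at most 13 × 15 = 195 < 200, a contradiction.
So at least one holds ⌈200/13⌉ = 16.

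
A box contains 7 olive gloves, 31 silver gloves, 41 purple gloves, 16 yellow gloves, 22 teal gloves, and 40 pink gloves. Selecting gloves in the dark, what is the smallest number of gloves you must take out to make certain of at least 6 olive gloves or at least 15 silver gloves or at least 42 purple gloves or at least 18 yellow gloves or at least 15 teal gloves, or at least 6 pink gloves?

96

Each of the 6 colors has its own threshold; avoid all of them simultaneously.
The worst case stops just short of every target: 5 olive, 14 silver, 41 purple, all 16 yellow, 14 teal, 5 pink — 5 + 14 + 41 + 16 + 14 + 5 = 95 gloves.
One more glove must push some color to its target, so 95 + 1 = 96.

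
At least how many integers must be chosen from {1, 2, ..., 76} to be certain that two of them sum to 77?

Partition {1, …, 76} into 38 pairs: {1,76}, {2,75}, …, {38,39}.
Choosing 38 integers — say the integers 1 through 38 — takes one from each pair and avoids the property.
Choosing 39 forces two into the same pair by pigeonhole, and those sum to 77. So 39.

39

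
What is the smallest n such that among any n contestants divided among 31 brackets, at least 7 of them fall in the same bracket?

187

There are 31 brackets acting as pigeonholes.
With 31 × 6 = 186 contestants we could place exactly 6 in each, with no class reaching 7.
One more forces some class to hold 7, so 186 + 1 = 187.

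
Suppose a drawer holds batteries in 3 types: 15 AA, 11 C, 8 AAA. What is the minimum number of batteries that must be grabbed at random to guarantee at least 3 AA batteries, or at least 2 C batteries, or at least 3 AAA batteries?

6

The worst case stops just short of every target: 2 AA, 1 C, 2 AAA — 2 + 1 + 2 = 5 batteries.
One more battery must push some type to its target, so 5 + 1 = 6.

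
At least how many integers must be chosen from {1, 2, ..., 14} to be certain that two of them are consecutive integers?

Partition {1, …, 14} into 7 pairs: {1,2}, {3,4}, …, {13,14}.
Choosing 7 integers — say the 7 even numbers 2, 4, …, 14 — takes one from each pair and avoids the property.
Choosing 8 forces two into the same pair by pigeonhole, and those are consecutive. So 8.

8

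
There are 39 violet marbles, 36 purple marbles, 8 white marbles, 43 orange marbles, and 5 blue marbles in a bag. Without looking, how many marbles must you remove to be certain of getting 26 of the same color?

89

Treat the 5 colors as pigeonholes.
In the worst case we take at most 25 of each color, but all 8 white and all 5 blue (fewer than 25), giving 25 + 25 + 8 + 25 + 5 = 88.
One more marble then forces some color to 26, so 88 + 1 = 89.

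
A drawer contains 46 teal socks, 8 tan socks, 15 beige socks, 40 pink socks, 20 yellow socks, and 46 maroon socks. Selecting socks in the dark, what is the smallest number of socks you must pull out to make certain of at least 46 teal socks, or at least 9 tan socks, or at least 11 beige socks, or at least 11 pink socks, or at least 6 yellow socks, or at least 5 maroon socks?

83

The worst case stops just short of every target: 45 teal, 8 tan, 10 beige, 10 pink, 5 yellow, 4 maroon — 45 + 8 + 10 + 10 + 5 + 4 = 82 socks.
One more sock must push some color to its target, so 82 + 1 = 83.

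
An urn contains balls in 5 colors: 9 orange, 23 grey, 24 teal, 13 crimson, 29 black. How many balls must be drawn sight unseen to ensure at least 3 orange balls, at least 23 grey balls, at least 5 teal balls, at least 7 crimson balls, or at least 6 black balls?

The worst case stops just short of every target: 2 orange, 22 grey, 4 teal, 6 crimson, 5 black — 2 + 22 + 4 + 6 + 5 = 39 balls.
One more ball must push some color to its target, so 39 + 1 = 40.

40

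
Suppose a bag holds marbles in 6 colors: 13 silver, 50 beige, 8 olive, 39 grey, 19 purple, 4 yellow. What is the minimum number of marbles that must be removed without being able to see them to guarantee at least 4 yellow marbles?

133

The worst case draws every non-yellow marble first: 13 + 50 + 8 + 39 + 19 = 129.
The next 4 draws are then forced to be yellow, giving 129 + 4 = 133.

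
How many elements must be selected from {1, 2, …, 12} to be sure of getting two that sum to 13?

7

Partition {1, …, 12} into 6 pairs: {1,12}, {2,11}, …, {6,7}.
Choosing 6 integers — say the integers 1 through 6 — takes one from each pair and avoids the property.
Choosing 7 forces two into the same pair by pigeonhole, and those sum to 13. So 7.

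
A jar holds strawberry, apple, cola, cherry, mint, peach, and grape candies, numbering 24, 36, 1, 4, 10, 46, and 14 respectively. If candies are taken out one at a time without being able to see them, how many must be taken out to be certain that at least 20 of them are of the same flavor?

87

In the worst case we take at most 19 of each flavor, but all 1 cola, all 4 cherry, all 10 mint, and all 14 grape (fewer than 19), giving 19 + 19 + 1 + 4 + 10 + 19 + 14 = 86.
One more candy then forces some flavor to 20, so 86 + 1 = 87.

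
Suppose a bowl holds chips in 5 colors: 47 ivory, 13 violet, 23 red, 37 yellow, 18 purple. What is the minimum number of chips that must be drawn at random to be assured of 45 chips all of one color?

136

Treat the 5 colors as pigeonholes.
In the worst case we take at most 44 of each color, but all 13 violet, all 23 red, all 37 yellow, and all 18 purple (fewer than 44), giving 44 + 13 + 23 + 37 + 18 = 135.
One more chip then forces some color to 45, so 135 + 1 = 136.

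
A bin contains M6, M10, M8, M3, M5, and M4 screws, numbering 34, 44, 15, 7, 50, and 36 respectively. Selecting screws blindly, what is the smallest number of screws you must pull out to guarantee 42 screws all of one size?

Treat the 6 sizes as pigeonholes.
In the worst case we take at most 41 of each size, but all 34 M6, all 15 M8, all 7 M3, and all 36 M4 (fewer than 41), giving 34 + 41 + 15 + 7 + 41 + 36 = 174.
One more screw then forces some size to 42, so 174 + 1 = 175.

175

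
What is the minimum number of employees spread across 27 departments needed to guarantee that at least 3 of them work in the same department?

55

There are 27 departments acting as pigeonholes.
With 27 × 2 = 54 employees we could place exactly 2 in each, with no class reaching 3.
One more forces some class to hold 3, so 54 + 1 = 55.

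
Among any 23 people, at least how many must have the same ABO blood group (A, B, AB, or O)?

6

There are 4 ABO blood groups, which serve as the pigeonholes.
If each of the 4 ABO blood groups held at most 5, the total would be at most 4 × 5 = 20 < 23, a contradiction.
So at least one holds ⌈23/4⌉ = 6.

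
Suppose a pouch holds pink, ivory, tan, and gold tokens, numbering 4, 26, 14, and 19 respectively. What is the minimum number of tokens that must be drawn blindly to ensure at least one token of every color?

The hardest color to obtain is pink: we could draw every other token first — 63 − 4 = 59 tokens — without a single pink one.
The next draw must be pink, so 59 + 1 = 60.

60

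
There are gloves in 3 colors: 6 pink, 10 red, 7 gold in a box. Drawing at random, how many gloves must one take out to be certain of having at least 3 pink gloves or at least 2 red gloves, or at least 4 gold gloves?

7

Each of the 3 colors has its own threshold; avoid all of them simultaneously.
The worst case stops just short of every target: 2 pink, 1 red, 3 gold — 2 + 1 + 3 = 6 gloves.
One more glove must push some color to its target, so 6 + 1 = 7.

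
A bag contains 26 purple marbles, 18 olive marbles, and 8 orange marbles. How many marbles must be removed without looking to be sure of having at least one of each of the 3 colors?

The hardest color to obtain is orange: we could draw every other marble first — 52 − 8 = 44 marbles — without a single orange one.
The next draw must be orange, so 44 + 1 = 45.

45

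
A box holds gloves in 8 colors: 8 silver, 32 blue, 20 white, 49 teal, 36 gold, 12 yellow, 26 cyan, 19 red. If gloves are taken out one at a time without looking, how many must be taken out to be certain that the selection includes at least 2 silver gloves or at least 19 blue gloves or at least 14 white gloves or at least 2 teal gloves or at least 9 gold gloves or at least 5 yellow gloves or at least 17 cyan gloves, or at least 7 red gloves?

68

The worst case stops just short of every target: 1 silver, 18 blue, 13 white, 1 teal, 8 gold, 4 yellow, 16 cyan, 6 red — 1 + 18 + 13 + 1 + 8 + 4 + 16 + 6 = 67 gloves.
One more glove must push some color to its target, so 67 + 1 = 68.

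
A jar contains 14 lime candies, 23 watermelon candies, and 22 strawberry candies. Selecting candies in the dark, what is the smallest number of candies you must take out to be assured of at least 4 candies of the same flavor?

The worst case takes 3 candies of each flavor without reaching 4 of any: 3 × 3 = 9.
The next candy must bring some flavor to 4, so 9 + 1 = 10.

10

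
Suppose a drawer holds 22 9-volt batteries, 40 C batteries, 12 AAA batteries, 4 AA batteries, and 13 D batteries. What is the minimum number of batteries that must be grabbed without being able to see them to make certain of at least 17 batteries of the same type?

Treat the 5 types as pigeonholes.
In the worst case we take at most 16 of each type, but all 12 AAA, all 4 AA, and all 13 D (fewer than 16), giving 16 + 16 + 12 + 4 + 13 = 61.
One more battery then forces some type to 17, so 61 + 1 = 62.

62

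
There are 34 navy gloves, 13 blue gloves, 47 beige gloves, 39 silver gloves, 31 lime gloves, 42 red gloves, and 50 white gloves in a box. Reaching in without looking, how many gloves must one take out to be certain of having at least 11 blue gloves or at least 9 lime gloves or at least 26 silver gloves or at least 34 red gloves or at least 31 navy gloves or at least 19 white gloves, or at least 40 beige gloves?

The worst case stops just short of every target: 30 navy, 10 blue, 39 beige, 25 silver, 8 lime, 33 red, 18 white — 30 + 10 + 39 + 25 + 8 + 33 + 18 = 163 gloves.
One more glove must push some color to its target, so 163 + 1 = 164.

164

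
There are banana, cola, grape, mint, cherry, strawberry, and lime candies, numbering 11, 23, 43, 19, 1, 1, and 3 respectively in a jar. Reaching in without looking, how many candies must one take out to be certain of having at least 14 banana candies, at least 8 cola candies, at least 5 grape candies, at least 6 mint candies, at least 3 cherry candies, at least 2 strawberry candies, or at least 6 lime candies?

Each of the 7 flavors has its own threshold; avoid all of them simultaneously.
The worst case stops just short of every target: all 11 banana, 7 cola, 4 grape, 5 mint, all 1 cherry, 1 strawberry, all 3 lime — 11 + 7 + 4 + 5 + 1 + 1 + 3 = 32 candies.
One more candy must push some flavor to its target, so 32 + 1 = 33.

33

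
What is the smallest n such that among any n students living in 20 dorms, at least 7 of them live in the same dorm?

121

There are 20 dorms acting as pigeonholes.
With 20 × 6 = 120 students we could place exactly 6 in each, with no class reaching 7.
One more forces some class to hold 7, so 120 + 1 = 121.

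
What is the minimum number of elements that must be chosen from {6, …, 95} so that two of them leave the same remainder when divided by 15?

16

Group the integers by remainder mod 15; there are 15 residue classes, each nonempty in this range.
Choosing one from each class (15 integers) avoids any shared remainder.
One more choice must repeat a class, so two differ by a multiple of 15. Hence 15 + 1 = 16.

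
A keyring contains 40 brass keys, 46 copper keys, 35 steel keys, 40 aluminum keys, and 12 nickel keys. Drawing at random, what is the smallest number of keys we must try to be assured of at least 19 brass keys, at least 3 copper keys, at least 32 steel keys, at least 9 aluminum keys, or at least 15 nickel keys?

The worst case stops just short of every target: 18 brass, 2 copper, 31 steel, 8 aluminum, all 12 nickel — 18 + 2 + 31 + 8 + 12 = 71 keys.
One more key must push some type to its target, so 71 + 1 = 72.

72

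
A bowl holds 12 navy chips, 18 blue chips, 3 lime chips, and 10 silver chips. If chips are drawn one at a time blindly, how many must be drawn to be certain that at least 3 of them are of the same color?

9

Treat the 4 colors as pigeonholes.
The worst case takes 2 chips of each color without reaching 3 of any: 4 × 2 = 8.
The next chip must bring some color to 3, so 8 + 1 = 9.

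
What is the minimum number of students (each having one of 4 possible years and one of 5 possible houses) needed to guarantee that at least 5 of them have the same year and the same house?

81

There are 4 × 5 = 20 (year, house) combinations acting as pigeonholes.
With 20 × 4 = 80 students we could place exactly 4 in each, with no (year, house) pair reaching 5.
One more forces some (year, house) pair to hold 5, so 80 + 1 = 81.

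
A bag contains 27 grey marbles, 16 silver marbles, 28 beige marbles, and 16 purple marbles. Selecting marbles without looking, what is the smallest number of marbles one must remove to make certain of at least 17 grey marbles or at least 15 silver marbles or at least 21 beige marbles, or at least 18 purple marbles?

67

Each of the 4 colors has its own threshold; avoid all of them simultaneously.
The worst case stops just short of every target: 16 grey, 14 silver, 20 beige, all 16 purple — 16 + 14 + 20 + 16 = 66 marbles.
One more marble must push some color to its target, so 66 + 1 = 67.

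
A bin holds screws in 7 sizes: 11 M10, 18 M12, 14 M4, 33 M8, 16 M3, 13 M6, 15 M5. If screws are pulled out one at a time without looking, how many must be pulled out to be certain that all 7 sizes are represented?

110

The hardest size to obtain is M10: we could draw every other screw first — 120 − 11 = 109 screws — without a single M10 one.
The next draw must be M10, so 109 + 1 = 110.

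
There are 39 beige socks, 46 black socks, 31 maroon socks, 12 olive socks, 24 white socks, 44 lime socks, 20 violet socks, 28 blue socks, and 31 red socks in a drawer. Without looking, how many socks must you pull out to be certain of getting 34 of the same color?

Treat the 9 colors as pigeonholes.
In the worst case we take at most 33 of each color, but all 31 maroon, all 12 olive, all 24 white, all 20 violet, all 28 blue, and all 31 red (fewer than 33), giving 33 + 33 + 31 + 12 + 24 + 33 + 20 + 28 + 31 = 245.
One more sock then forces some color to 34, so 245 + 1 = 246.

246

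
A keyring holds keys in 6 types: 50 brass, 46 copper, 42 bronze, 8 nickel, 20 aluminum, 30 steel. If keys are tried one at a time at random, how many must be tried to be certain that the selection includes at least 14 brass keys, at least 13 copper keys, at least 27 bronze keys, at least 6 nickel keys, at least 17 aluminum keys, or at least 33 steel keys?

103

The worst case stops just short of every target: 13 brass, 12 copper, 26 bronze, 5 nickel, 16 aluminum, all 30 steel — 13 + 12 + 26 + 5 + 16 + 30 = 102 keys.
One more key must push some type to its target, so 102 + 1 = 103.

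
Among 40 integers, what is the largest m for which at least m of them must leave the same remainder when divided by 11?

4

If each of the 11 residue classes modulo 11 held at most 3, the total would be at most 11 × 3 = 33 < 40, a contradiction.
So at least one holds ⌈40/11⌉ = 4.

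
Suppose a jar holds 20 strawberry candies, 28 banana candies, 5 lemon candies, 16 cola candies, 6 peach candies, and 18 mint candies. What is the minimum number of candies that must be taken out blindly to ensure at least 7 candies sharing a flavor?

36

In the worst case we take at most 6 of each flavor, but all 5 lemon (fewer than 6), giving 6 + 6 + 5 + 6 + 6 + 6 = 35.
One more candy then forces some flavor to 7, so 35 + 1 = 36.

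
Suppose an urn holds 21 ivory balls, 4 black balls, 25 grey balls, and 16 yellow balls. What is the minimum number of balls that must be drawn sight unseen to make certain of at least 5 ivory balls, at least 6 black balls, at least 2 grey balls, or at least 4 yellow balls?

The worst case stops just short of every target: 4 ivory, all 4 black, 1 grey, 3 yellow — 4 + 4 + 1 + 3 = 12 balls.
One more ball must push some color to its target, so 12 + 1 = 13.

13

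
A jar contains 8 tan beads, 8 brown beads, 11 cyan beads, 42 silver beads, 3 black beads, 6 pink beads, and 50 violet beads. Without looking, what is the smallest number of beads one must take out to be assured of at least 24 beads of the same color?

Treat the 7 colors as pigeonholes.
In the worst case we take at most 23 of each color, but all 8 tan, all 8 brown, all 11 cyan, all 3 black, and all 6 pink (fewer than 23), giving 8 + 8 + 11 + 23 + 3 + 6 + 23 = 82.
One more bead then forces some color to 24, so 82 + 1 = 83.

83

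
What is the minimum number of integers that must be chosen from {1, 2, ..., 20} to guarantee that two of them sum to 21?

Partition {1, …, 20} into 10 pairs: {1,20}, {2,19}, …, {10,11}.
Choosing 10 integers — say the integers 1 through 10 — takes one from each pair and avoids the property.
Choosing 11 forces two into the same pair by pigeonhole, and those sum to 21. So 11.

11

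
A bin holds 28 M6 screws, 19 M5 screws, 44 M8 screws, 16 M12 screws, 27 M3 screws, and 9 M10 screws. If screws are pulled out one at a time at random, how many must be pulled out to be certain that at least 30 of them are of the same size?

In the worst case we take at most 29 of each size, but all 28 M6, all 19 M5, all 16 M12, all 27 M3, and all 9 M10 (fewer than 29), giving 28 + 19 + 29 + 16 + 27 + 9 = 128.
One more screw then forces some size to 30, so 128 + 1 = 129.

129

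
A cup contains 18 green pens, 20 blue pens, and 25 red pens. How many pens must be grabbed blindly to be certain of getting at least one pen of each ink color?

The hardest ink color to obtain is green: we could draw every other pen first — 63 − 18 = 45 pens — without a single green one.
The next draw must be green, so 45 + 1 = 46.

46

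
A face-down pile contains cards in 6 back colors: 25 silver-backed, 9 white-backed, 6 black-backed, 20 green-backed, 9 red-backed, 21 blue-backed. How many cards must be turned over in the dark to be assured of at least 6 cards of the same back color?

31

The worst case takes 5 cards of each back color without reaching 6 of any: 6 × 5 = 30.
The next card must bring some back color to 6, so 30 + 1 = 31.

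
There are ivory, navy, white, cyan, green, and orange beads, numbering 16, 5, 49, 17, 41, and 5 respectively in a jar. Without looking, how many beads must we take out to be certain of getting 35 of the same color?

In the worst case we take at most 34 of each color, but all 16 ivory, all 5 navy, all 17 cyan, and all 5 orange (fewer than 34), giving 16 + 5 + 34 + 17 + 34 + 5 = 111.
One more bead then forces some color to 35, so 111 + 1 = 112.

112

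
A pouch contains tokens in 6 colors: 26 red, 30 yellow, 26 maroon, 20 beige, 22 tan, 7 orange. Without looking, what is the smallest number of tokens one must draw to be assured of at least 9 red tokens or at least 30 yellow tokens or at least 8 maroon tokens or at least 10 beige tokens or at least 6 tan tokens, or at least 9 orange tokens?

66

The worst case stops just short of every target: 8 red, 29 yellow, 7 maroon, 9 beige, 5 tan, all 7 orange — 8 + 29 + 7 + 9 + 5 + 7 = 65 tokens.
One more token must push some color to its target, so 65 + 1 = 66.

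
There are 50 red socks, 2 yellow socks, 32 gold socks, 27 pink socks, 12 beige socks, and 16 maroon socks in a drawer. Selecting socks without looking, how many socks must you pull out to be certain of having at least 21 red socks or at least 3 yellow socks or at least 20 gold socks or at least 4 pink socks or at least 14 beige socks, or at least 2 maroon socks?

The worst case stops just short of every target: 20 red, 2 yellow, 19 gold, 3 pink, all 12 beige, 1 maroon — 20 + 2 + 19 + 3 + 12 + 1 = 57 socks.
One more sock must push some color to its target, so 57 + 1 = 58.

58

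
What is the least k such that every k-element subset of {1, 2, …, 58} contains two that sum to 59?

30

Partition {1, …, 58} into 29 pairs: {1,58}, {2,57}, …, {29,30}.
Choosing 29 integers — say the integers 1 through 29 — takes one from each pair and avoids the property.
Choosing 30 forces two into the same pair by pigeonhole, and those sum to 59. So 30.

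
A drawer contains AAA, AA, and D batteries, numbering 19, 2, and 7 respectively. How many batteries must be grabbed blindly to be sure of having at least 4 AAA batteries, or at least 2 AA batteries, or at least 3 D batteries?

7

The worst case stops just short of every target: 3 AAA, 1 AA, 2 D — 3 + 1 + 2 = 6 batteries.
One more battery must push some type to its target, so 6 + 1 = 7.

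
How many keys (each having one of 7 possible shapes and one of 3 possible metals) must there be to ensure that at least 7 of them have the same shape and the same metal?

There are 7 × 3 = 21 (shape, metal) combinations acting as pigeonholes.
With 21 × 6 = 126 keys we could place exactly 6 in each, with no (shape, metal) pair reaching 7.
One more forces some (shape, metal) pair to hold 7, so 126 + 1 = 127.

127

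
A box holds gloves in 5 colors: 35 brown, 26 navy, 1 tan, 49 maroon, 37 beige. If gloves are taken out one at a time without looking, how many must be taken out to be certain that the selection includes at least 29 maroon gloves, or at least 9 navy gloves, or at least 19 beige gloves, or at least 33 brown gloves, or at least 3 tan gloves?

Each of the 5 colors has its own threshold; avoid all of them simultaneously.
The worst case stops just short of every target: 32 brown, 8 navy, all 1 tan, 28 maroon, 18 beige — 32 + 8 + 1 + 28 + 18 = 87 gloves.
One more glove must push some color to its target, so 87 + 1 = 88.

88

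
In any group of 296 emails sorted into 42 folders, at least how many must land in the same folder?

8

If each of the 42 folders held at most 7, the total would be at most 42 × 7 = 294 < 296, a contradiction.
So at least one holds ⌈296/42⌉ = 8.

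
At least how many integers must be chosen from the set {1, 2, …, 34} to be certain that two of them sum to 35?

Partition {1, …, 34} into 17 pairs: {1,34}, {2,33}, …, {17,18}.
Choosing 17 integers — say the integers 1 through 17 — takes one from each pair and avoids the property.
Choosing 18 forces two into the same pair by pigeonhole, and those sum to 35. So 18.

18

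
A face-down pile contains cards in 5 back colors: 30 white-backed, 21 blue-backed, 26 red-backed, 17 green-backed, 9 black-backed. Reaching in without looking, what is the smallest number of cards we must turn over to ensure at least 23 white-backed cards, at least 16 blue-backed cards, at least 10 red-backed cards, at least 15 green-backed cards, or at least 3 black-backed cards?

Each of the 5 back colors has its own threshold; avoid all of them simultaneously.
The worst case stops just short of every target: 22 white-backed, 15 blue-backed, 9 red-backed, 14 green-backed, 2 black-backed — 22 + 15 + 9 + 14 + 2 = 62 cards.
One more card must push some back color to its target, so 62 + 1 = 63.

63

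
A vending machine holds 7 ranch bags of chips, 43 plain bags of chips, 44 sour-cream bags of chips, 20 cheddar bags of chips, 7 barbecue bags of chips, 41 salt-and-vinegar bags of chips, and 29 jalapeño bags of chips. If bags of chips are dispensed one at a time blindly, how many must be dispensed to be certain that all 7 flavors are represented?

185

The hardest flavor to obtain is ranch: we could draw every other bag of chips first — 191 − 7 = 184 bags of chips — without a single ranch one.
The next draw must be ranch, so 184 + 1 = 185.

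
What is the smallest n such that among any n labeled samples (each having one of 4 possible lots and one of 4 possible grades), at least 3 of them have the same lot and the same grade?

There are 4 × 4 = 16 (lot, grade) combinations acting as pigeonholes.
With 16 × 2 = 32 labeled samples we could place exactly 2 in each, with no (lot, grade) pair reaching 3.
One more forces some (lot, grade) pair to hold 3, so 32 + 1 = 33.

33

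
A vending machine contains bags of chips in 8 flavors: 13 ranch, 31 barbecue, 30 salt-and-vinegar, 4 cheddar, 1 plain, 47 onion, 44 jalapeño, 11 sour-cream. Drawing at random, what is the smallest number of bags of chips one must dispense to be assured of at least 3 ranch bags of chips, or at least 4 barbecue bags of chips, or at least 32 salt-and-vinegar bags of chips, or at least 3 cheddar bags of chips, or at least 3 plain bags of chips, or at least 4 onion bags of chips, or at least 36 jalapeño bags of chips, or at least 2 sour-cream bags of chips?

78

The worst case stops just short of every target: 2 ranch, 3 barbecue, all 30 salt-and-vinegar, 2 cheddar, all 1 plain, 3 onion, 35 jalapeño, 1 sour-cream — 2 + 3 + 30 + 2 + 1 + 3 + 35 + 1 = 77 bags of chips.
One more bag of chips must push some flavor to its target, so 77 + 1 = 78.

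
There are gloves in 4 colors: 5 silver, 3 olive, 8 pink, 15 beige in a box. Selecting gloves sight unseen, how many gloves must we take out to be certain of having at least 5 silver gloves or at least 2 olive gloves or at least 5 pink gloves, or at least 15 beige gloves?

The worst case stops just short of every target: 4 silver, 1 olive, 4 pink, 14 beige — 4 + 1 + 4 + 14 = 23 gloves.
One more glove must push some color to its target, so 23 + 1 = 24.

24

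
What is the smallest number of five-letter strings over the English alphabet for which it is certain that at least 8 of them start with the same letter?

There are 26 possible first letters acting as pigeonholes.
With 26 × 7 = 182 five-letter strings over the English alphabet we could place exactly 7 in each, with no class reaching 8.
One more forces some class to hold 8, so 182 + 1 = 183.

183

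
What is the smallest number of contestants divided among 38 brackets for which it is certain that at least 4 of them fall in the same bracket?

There are 38 brackets acting as pigeonholes.
With 38 × 3 = 114 contestants we could place exactly 3 in each, with no class reaching 4.
One more forces some class to hold 4, so 114 + 1 = 115.

115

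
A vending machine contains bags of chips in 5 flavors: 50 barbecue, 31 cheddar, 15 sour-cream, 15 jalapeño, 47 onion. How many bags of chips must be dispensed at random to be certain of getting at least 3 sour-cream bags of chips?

The worst case draws every non-sour-cream bag of chips first: 50 + 31 + 15 + 47 = 143.
The next 3 draws are then forced to be sour-cream, giving 143 + 3 = 146.

146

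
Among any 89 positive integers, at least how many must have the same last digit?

There are 10 possible last digits, which serve as the pigeonholes.
If each of the 10 possible last digits held at most 8, the total would be at most 10 × 8 = 80 < 89, a contradiction.
So at least one holds ⌈89/10⌉ = 9.

9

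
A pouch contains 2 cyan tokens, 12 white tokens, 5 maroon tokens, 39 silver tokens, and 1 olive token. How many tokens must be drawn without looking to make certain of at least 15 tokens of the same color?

In the worst case we take at most 14 of each color, but all 2 cyan, all 12 white, all 5 maroon, and all 1 olive (fewer than 14), giving 2 + 12 + 5 + 14 + 1 = 34.
One more token then forces some color to 15, so 34 + 1 = 35.

35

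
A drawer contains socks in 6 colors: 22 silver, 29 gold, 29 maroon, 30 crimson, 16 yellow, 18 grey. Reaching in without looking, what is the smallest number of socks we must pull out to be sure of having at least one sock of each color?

129

The hardest color to obtain is yellow: we could draw every other sock first — 144 − 16 = 128 socks — without a single yellow one.
The next draw must be yellow, so 128 + 1 = 129.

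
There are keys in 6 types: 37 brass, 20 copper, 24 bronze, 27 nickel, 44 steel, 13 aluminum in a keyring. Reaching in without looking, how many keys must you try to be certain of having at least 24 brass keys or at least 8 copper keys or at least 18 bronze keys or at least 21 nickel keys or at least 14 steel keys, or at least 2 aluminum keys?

82

The worst case stops just short of every target: 23 brass, 7 copper, 17 bronze, 20 nickel, 13 steel, 1 aluminum — 23 + 7 + 17 + 20 + 13 + 1 = 81 keys.
One more key must push some type to its target, so 81 + 1 = 82.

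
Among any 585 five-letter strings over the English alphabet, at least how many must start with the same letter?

23

If each of the 26 possible first letters held at most 22, the total would be at most 26 × 22 = 572 < 585, a contradiction.
So at least one holds ⌈585/26⌉ = 23.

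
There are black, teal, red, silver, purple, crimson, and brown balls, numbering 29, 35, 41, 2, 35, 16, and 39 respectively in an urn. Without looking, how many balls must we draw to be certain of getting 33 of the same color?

In the worst case we take at most 32 of each color, but all 29 black, all 2 silver, and all 16 crimson (fewer than 32), giving 29 + 32 + 32 + 2 + 32 + 16 + 32 = 175.
One more ball then forces some color to 33, so 175 + 1 = 176.

176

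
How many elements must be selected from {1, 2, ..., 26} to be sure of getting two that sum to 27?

14

Partition {1, …, 26} into 13 pairs: {1,26}, {2,25}, …, {13,14}.
Choosing 13 integers — say the integers 1 through 13 — takes one from each pair and avoids the property.
Choosing 14 forces two into the same pair by pigeonhole, and those sum to 27. So 14.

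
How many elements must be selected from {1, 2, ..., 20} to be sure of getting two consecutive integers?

Partition {1, …, 20} into 10 pairs: {1,2}, {3,4}, …, {19,20}.
Choosing 10 integers — say the 10 even numbers 2, 4, …, 20 — takes one from each pair and avoids the property.
Choosing 11 forces two into the same pair by pigeonhole, and those are consecutive. So 11.

11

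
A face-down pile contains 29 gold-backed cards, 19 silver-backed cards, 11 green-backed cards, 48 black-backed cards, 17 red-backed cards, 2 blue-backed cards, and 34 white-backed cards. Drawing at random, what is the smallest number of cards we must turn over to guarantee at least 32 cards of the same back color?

Treat the 7 back colors as pigeonholes.
In the worst case we take at most 31 of each back color, but all 29 gold-backed, all 19 silver-backed, all 11 green-backed, all 17 red-backed, and all 2 blue-backed (fewer than 31), giving 29 + 19 + 11 + 31 + 17 + 2 + 31 = 140.
One more card then forces some back color to 32, so 140 + 1 = 141.

141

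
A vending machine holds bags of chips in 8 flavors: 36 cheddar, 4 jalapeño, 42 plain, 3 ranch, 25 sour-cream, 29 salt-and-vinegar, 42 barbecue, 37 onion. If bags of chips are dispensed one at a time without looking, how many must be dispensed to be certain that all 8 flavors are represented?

The hardest flavor to obtain is ranch: we could draw every other bag of chips first — 218 − 3 = 215 bags of chips — without a single ranch one.
The next draw must be ranch, so 215 + 1 = 216.

216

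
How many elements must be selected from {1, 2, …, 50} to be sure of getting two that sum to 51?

Partition {1, …, 50} into 25 pairs: {1,50}, {2,49}, …, {25,26}.
Choosing 25 integers — say the integers 1 through 25 — takes one from each pair and avoids the property.
Choosing 26 forces two into the same pair by pigeonhole, and those sum to 51. So 26.

26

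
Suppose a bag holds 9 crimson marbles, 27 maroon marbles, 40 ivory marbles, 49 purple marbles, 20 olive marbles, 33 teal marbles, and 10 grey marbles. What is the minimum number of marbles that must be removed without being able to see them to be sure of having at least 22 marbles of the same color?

In the worst case we take at most 21 of each color, but all 9 crimson, all 20 olive, and all 10 grey (fewer than 21), giving 9 + 21 + 21 + 21 + 20 + 21 + 10 = 123.
One more marble then forces some color to 22, so 123 + 1 = 124.

124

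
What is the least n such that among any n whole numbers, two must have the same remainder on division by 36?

Two integers differ by a multiple of 36 exactly when they share a remainder mod 36.
There are 36 residue classes mod 36, so 36 integers can all lie in distinct classes.
One more integer must repeat a residue, giving a difference divisible by 36. So n = 36 + 1 = 37.

37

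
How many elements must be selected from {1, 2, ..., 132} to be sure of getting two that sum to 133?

Partition {1, …, 132} into 66 pairs: {1,132}, {2,131}, …, {66,67}.
Choosing 66 integers — say the integers 1 through 66 — takes one from each pair and avoids the property.
Choosing 67 forces two into the same pair by pigeonhole, and those sum to 133. So 67.

67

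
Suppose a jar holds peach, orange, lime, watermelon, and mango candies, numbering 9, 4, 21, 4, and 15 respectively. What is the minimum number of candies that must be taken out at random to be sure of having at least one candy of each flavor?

The hardest flavor to obtain is orange: we could draw every other candy first — 53 − 4 = 49 candies — without a single orange one.
The next draw must be orange, so 49 + 1 = 50.

50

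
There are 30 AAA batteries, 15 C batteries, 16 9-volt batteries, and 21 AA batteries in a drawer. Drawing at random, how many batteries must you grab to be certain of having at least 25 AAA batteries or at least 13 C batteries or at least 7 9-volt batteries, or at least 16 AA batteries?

The worst case stops just short of every target: 24 AAA, 12 C, 6 9-volt, 15 AA — 24 + 12 + 6 + 15 = 57 batteries.
One more battery must push some type to its target, so 57 + 1 = 58.

58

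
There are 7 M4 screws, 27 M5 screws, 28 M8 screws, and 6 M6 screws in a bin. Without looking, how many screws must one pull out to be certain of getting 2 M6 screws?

The worst case draws every non-M6 screw first: 7 + 27 + 28 = 62.
The next 2 draws are then forced to be M6, giving 62 + 2 = 64.

64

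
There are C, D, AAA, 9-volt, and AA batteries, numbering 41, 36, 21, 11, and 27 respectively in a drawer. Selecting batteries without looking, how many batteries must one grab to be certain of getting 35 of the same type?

In the worst case we take at most 34 of each type, but all 21 AAA, all 11 9-volt, and all 27 AA (fewer than 34), giving 34 + 34 + 21 + 11 + 27 = 127.
One more battery then forces some type to 35, so 127 + 1 = 128.

128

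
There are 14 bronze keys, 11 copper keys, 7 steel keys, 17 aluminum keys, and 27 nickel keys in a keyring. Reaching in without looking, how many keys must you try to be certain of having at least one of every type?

The hardest type to obtain is steel: we could draw every other key first — 76 − 7 = 69 keys — without a single steel one.
The next draw must be steel, so 69 + 1 = 70.

70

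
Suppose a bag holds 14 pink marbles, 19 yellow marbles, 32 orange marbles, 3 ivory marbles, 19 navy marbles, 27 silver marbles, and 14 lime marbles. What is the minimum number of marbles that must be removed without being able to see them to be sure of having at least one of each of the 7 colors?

126

The hardest color to obtain is ivory: we could draw every other marble first — 128 − 3 = 125 marbles — without a single ivory one.
The next draw must be ivory, so 125 + 1 = 126.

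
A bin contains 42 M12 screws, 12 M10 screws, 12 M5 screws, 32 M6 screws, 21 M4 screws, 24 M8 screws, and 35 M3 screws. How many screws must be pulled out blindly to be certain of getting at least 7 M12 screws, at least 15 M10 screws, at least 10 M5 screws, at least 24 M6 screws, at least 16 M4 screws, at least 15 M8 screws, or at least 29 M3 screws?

The worst case stops just short of every target: 6 M12, all 12 M10, 9 M5, 23 M6, 15 M4, 14 M8, 28 M3 — 6 + 12 + 9 + 23 + 15 + 14 + 28 = 107 screws.
One more screw must push some size to its target, so 107 + 1 = 108.

108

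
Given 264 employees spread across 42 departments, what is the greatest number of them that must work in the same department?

If each of the 42 departments held at most 6, the total would be at most 42 × 6 = 252 < 264, a contradiction.
So at least one holds ⌈264/42⌉ = 7.

7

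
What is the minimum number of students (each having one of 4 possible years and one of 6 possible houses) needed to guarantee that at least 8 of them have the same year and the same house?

169

There are 4 × 6 = 24 (year, house) combinations acting as pigeonholes.
With 24 × 7 = 168 students we could place exactly 7 in each, with no (year, house) pair reaching 8.
One more forces some (year, house) pair to hold 8, so 168 + 1 = 169.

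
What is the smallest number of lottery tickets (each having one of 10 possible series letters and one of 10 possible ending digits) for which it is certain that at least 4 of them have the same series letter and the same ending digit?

There are 10 × 10 = 100 (series letter, ending digit) combinations acting as pigeonholes.
With 100 × 3 = 300 lottery tickets we could place exactly 3 in each, with no (series letter, ending digit) pair reaching 4.
One more forces some (series letter, ending digit) pair to hold 4, so 300 + 1 = 301.

301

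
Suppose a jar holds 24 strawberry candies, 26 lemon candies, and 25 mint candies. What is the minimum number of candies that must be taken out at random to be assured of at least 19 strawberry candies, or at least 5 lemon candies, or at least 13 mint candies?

35

The worst case stops just short of every target: 18 strawberry, 4 lemon, 12 mint — 18 + 4 + 12 = 34 candies.
One more candy must push some flavor to its target, so 34 + 1 = 35.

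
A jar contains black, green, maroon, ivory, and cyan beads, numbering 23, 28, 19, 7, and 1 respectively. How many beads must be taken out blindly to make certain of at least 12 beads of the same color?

42

Treat the 5 colors as pigeonholes.
In the worst case we take at most 11 of each color, but all 7 ivory and all 1 cyan (fewer than 11), giving 11 + 11 + 11 + 7 + 1 = 41.
One more bead then forces some color to 12, so 41 + 1 = 42.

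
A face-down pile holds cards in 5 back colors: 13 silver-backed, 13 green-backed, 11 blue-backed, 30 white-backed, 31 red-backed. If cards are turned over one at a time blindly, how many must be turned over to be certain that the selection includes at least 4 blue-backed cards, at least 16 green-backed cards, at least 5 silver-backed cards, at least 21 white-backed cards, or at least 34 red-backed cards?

Each of the 5 back colors has its own threshold; avoid all of them simultaneously.
The worst case stops just short of every target: 4 silver-backed, all 13 green-backed, 3 blue-backed, 20 white-backed, all 31 red-backed — 4 + 13 + 3 + 20 + 31 = 71 cards.
One more card must push some back color to its target, so 71 + 1 = 72.

72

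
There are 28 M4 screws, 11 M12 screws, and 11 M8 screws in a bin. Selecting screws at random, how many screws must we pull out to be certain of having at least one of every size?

The hardest size to obtain is M12: we could draw every other screw first — 50 − 11 = 39 screws — without a single M12 one.
The next draw must be M12, so 39 + 1 = 40.

40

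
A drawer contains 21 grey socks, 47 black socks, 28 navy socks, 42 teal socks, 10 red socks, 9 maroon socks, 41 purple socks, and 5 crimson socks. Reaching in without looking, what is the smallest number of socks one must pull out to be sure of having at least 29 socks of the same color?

Treat the 8 colors as pigeonholes.
In the worst case we take at most 28 of each color, but all 21 grey, all 10 red, all 9 maroon, and all 5 crimson (fewer than 28), giving 21 + 28 + 28 + 28 + 10 + 9 + 28 + 5 = 157.
One more sock then forces some color to 29, so 157 + 1 = 158.

158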